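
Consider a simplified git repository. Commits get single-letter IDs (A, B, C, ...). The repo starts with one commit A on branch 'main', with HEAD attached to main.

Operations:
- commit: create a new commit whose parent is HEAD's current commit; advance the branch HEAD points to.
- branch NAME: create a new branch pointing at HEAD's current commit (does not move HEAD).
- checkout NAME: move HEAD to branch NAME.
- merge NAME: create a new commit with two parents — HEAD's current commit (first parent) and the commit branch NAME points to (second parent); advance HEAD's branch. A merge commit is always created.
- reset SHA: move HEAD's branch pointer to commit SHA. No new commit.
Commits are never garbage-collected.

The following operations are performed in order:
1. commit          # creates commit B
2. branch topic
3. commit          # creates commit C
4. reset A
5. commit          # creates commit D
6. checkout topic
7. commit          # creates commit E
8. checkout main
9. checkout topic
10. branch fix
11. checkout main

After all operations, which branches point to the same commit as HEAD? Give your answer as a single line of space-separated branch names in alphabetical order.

Answer: main

Derivation:
After op 1 (commit): HEAD=main@B [main=B]
After op 2 (branch): HEAD=main@B [main=B topic=B]
After op 3 (commit): HEAD=main@C [main=C topic=B]
After op 4 (reset): HEAD=main@A [main=A topic=B]
After op 5 (commit): HEAD=main@D [main=D topic=B]
After op 6 (checkout): HEAD=topic@B [main=D topic=B]
After op 7 (commit): HEAD=topic@E [main=D topic=E]
After op 8 (checkout): HEAD=main@D [main=D topic=E]
After op 9 (checkout): HEAD=topic@E [main=D topic=E]
After op 10 (branch): HEAD=topic@E [fix=E main=D topic=E]
After op 11 (checkout): HEAD=main@D [fix=E main=D topic=E]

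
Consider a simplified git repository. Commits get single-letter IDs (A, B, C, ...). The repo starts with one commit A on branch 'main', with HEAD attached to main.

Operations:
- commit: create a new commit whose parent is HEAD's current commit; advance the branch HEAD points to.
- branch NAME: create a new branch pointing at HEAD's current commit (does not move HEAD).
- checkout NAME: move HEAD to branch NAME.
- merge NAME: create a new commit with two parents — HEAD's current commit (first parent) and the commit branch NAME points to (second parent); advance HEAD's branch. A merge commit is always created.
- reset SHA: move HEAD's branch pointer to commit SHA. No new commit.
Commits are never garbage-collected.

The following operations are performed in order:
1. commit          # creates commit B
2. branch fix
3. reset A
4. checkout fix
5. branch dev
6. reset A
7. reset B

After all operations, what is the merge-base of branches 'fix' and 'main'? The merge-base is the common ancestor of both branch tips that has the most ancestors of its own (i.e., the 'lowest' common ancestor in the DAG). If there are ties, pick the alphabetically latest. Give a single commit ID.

After op 1 (commit): HEAD=main@B [main=B]
After op 2 (branch): HEAD=main@B [fix=B main=B]
After op 3 (reset): HEAD=main@A [fix=B main=A]
After op 4 (checkout): HEAD=fix@B [fix=B main=A]
After op 5 (branch): HEAD=fix@B [dev=B fix=B main=A]
After op 6 (reset): HEAD=fix@A [dev=B fix=A main=A]
After op 7 (reset): HEAD=fix@B [dev=B fix=B main=A]
ancestors(fix=B): ['A', 'B']
ancestors(main=A): ['A']
common: ['A']

Answer: A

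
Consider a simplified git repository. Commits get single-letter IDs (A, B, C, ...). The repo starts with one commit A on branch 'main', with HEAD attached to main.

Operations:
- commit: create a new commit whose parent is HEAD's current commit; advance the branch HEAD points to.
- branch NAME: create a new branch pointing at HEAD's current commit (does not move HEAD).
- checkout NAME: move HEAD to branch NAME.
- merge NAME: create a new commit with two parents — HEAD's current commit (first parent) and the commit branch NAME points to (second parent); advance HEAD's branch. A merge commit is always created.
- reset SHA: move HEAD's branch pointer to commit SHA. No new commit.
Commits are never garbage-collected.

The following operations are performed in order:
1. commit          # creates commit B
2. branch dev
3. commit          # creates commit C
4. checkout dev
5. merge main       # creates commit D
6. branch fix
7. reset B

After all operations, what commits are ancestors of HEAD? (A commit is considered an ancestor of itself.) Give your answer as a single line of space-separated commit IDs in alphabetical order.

After op 1 (commit): HEAD=main@B [main=B]
After op 2 (branch): HEAD=main@B [dev=B main=B]
After op 3 (commit): HEAD=main@C [dev=B main=C]
After op 4 (checkout): HEAD=dev@B [dev=B main=C]
After op 5 (merge): HEAD=dev@D [dev=D main=C]
After op 6 (branch): HEAD=dev@D [dev=D fix=D main=C]
After op 7 (reset): HEAD=dev@B [dev=B fix=D main=C]

Answer: A B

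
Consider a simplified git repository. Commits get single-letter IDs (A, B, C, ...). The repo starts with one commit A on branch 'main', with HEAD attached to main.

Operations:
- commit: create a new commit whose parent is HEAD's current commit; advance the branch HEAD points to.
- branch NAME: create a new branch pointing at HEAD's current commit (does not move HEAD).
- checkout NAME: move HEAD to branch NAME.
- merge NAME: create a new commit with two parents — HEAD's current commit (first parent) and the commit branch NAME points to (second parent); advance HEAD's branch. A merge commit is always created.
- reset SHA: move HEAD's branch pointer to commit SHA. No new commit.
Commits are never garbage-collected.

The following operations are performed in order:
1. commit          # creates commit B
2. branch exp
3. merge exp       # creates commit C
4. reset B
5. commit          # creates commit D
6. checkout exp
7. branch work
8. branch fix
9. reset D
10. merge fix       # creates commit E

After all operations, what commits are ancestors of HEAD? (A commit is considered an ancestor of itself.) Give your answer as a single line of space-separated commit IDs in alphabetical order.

After op 1 (commit): HEAD=main@B [main=B]
After op 2 (branch): HEAD=main@B [exp=B main=B]
After op 3 (merge): HEAD=main@C [exp=B main=C]
After op 4 (reset): HEAD=main@B [exp=B main=B]
After op 5 (commit): HEAD=main@D [exp=B main=D]
After op 6 (checkout): HEAD=exp@B [exp=B main=D]
After op 7 (branch): HEAD=exp@B [exp=B main=D work=B]
After op 8 (branch): HEAD=exp@B [exp=B fix=B main=D work=B]
After op 9 (reset): HEAD=exp@D [exp=D fix=B main=D work=B]
After op 10 (merge): HEAD=exp@E [exp=E fix=B main=D work=B]

Answer: A B D E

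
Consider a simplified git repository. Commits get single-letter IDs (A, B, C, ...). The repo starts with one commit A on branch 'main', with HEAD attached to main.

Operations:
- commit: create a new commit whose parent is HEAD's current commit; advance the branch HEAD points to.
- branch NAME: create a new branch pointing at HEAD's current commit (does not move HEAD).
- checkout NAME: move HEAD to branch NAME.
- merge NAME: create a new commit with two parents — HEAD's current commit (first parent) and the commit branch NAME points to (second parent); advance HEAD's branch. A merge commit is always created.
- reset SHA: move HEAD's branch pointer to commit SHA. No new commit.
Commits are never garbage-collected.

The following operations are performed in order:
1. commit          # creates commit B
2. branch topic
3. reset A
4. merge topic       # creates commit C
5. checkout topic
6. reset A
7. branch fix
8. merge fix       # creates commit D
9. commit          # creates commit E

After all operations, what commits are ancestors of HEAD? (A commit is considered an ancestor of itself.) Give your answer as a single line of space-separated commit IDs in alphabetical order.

After op 1 (commit): HEAD=main@B [main=B]
After op 2 (branch): HEAD=main@B [main=B topic=B]
After op 3 (reset): HEAD=main@A [main=A topic=B]
After op 4 (merge): HEAD=main@C [main=C topic=B]
After op 5 (checkout): HEAD=topic@B [main=C topic=B]
After op 6 (reset): HEAD=topic@A [main=C topic=A]
After op 7 (branch): HEAD=topic@A [fix=A main=C topic=A]
After op 8 (merge): HEAD=topic@D [fix=A main=C topic=D]
After op 9 (commit): HEAD=topic@E [fix=A main=C topic=E]

Answer: A D E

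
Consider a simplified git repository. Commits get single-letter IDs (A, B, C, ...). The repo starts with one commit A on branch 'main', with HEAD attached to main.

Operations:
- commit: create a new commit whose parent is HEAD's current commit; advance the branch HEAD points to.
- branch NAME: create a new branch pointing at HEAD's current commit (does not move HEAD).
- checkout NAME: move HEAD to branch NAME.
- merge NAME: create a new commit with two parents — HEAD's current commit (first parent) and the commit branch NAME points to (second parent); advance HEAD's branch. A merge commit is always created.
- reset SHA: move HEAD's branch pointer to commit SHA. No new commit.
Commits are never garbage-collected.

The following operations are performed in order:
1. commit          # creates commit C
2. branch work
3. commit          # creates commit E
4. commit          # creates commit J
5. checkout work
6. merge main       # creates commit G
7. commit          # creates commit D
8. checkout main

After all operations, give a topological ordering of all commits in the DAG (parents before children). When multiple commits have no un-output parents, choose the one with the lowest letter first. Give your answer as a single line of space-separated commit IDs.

Answer: A C E J G D

Derivation:
After op 1 (commit): HEAD=main@C [main=C]
After op 2 (branch): HEAD=main@C [main=C work=C]
After op 3 (commit): HEAD=main@E [main=E work=C]
After op 4 (commit): HEAD=main@J [main=J work=C]
After op 5 (checkout): HEAD=work@C [main=J work=C]
After op 6 (merge): HEAD=work@G [main=J work=G]
After op 7 (commit): HEAD=work@D [main=J work=D]
After op 8 (checkout): HEAD=main@J [main=J work=D]
commit A: parents=[]
commit C: parents=['A']
commit D: parents=['G']
commit E: parents=['C']
commit G: parents=['C', 'J']
commit J: parents=['E']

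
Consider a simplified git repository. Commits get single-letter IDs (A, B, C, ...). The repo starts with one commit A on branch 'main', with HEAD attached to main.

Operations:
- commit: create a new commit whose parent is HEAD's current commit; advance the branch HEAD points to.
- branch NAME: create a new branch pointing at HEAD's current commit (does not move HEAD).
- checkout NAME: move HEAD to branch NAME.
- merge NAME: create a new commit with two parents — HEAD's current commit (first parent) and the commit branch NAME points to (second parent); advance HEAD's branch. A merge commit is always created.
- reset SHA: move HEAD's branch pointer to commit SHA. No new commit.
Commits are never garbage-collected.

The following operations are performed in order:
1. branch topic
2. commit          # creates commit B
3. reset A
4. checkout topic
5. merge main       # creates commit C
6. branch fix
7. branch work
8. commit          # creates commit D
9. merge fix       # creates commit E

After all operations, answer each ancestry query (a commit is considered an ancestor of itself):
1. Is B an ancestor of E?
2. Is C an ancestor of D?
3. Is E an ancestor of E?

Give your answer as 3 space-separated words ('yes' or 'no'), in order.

Answer: no yes yes

Derivation:
After op 1 (branch): HEAD=main@A [main=A topic=A]
After op 2 (commit): HEAD=main@B [main=B topic=A]
After op 3 (reset): HEAD=main@A [main=A topic=A]
After op 4 (checkout): HEAD=topic@A [main=A topic=A]
After op 5 (merge): HEAD=topic@C [main=A topic=C]
After op 6 (branch): HEAD=topic@C [fix=C main=A topic=C]
After op 7 (branch): HEAD=topic@C [fix=C main=A topic=C work=C]
After op 8 (commit): HEAD=topic@D [fix=C main=A topic=D work=C]
After op 9 (merge): HEAD=topic@E [fix=C main=A topic=E work=C]
ancestors(E) = {A,C,D,E}; B in? no
ancestors(D) = {A,C,D}; C in? yes
ancestors(E) = {A,C,D,E}; E in? yes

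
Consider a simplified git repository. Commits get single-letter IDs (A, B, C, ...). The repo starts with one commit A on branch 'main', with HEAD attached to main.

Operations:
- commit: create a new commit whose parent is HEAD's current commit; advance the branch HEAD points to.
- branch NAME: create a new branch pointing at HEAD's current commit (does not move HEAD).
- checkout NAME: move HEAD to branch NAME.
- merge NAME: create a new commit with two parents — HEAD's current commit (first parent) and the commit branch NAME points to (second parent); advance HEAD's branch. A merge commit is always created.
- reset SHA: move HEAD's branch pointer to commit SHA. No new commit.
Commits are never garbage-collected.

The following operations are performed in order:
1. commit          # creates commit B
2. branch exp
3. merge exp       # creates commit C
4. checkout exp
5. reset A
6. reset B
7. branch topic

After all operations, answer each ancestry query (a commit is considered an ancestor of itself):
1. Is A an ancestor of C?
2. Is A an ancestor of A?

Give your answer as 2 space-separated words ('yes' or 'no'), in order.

Answer: yes yes

Derivation:
After op 1 (commit): HEAD=main@B [main=B]
After op 2 (branch): HEAD=main@B [exp=B main=B]
After op 3 (merge): HEAD=main@C [exp=B main=C]
After op 4 (checkout): HEAD=exp@B [exp=B main=C]
After op 5 (reset): HEAD=exp@A [exp=A main=C]
After op 6 (reset): HEAD=exp@B [exp=B main=C]
After op 7 (branch): HEAD=exp@B [exp=B main=C topic=B]
ancestors(C) = {A,B,C}; A in? yes
ancestors(A) = {A}; A in? yes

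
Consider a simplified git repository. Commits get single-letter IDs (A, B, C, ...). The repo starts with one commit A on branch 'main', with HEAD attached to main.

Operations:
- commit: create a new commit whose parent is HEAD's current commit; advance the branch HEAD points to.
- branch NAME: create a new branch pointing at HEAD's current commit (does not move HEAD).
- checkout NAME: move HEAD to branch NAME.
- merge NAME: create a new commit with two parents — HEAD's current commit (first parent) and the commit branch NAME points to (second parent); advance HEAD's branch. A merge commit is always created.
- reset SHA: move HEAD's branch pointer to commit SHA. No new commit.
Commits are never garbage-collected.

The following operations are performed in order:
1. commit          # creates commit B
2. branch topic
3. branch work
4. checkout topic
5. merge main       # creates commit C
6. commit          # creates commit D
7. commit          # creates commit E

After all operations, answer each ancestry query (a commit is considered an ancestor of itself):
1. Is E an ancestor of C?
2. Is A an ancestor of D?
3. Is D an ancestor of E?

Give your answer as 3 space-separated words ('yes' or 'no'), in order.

After op 1 (commit): HEAD=main@B [main=B]
After op 2 (branch): HEAD=main@B [main=B topic=B]
After op 3 (branch): HEAD=main@B [main=B topic=B work=B]
After op 4 (checkout): HEAD=topic@B [main=B topic=B work=B]
After op 5 (merge): HEAD=topic@C [main=B topic=C work=B]
After op 6 (commit): HEAD=topic@D [main=B topic=D work=B]
After op 7 (commit): HEAD=topic@E [main=B topic=E work=B]
ancestors(C) = {A,B,C}; E in? no
ancestors(D) = {A,B,C,D}; A in? yes
ancestors(E) = {A,B,C,D,E}; D in? yes

Answer: no yes yes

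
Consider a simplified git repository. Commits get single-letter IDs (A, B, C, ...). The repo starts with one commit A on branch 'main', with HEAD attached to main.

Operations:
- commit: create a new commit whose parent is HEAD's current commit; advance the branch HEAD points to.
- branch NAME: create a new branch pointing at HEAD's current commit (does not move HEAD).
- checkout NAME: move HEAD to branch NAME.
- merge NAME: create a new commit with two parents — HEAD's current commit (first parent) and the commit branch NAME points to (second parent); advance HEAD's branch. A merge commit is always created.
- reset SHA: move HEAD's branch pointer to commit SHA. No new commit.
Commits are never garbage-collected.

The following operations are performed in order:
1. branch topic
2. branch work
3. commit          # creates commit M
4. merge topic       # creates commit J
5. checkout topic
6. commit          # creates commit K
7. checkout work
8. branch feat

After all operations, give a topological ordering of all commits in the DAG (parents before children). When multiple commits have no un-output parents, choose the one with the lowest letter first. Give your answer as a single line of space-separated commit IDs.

After op 1 (branch): HEAD=main@A [main=A topic=A]
After op 2 (branch): HEAD=main@A [main=A topic=A work=A]
After op 3 (commit): HEAD=main@M [main=M topic=A work=A]
After op 4 (merge): HEAD=main@J [main=J topic=A work=A]
After op 5 (checkout): HEAD=topic@A [main=J topic=A work=A]
After op 6 (commit): HEAD=topic@K [main=J topic=K work=A]
After op 7 (checkout): HEAD=work@A [main=J topic=K work=A]
After op 8 (branch): HEAD=work@A [feat=A main=J topic=K work=A]
commit A: parents=[]
commit J: parents=['M', 'A']
commit K: parents=['A']
commit M: parents=['A']

Answer: A K M J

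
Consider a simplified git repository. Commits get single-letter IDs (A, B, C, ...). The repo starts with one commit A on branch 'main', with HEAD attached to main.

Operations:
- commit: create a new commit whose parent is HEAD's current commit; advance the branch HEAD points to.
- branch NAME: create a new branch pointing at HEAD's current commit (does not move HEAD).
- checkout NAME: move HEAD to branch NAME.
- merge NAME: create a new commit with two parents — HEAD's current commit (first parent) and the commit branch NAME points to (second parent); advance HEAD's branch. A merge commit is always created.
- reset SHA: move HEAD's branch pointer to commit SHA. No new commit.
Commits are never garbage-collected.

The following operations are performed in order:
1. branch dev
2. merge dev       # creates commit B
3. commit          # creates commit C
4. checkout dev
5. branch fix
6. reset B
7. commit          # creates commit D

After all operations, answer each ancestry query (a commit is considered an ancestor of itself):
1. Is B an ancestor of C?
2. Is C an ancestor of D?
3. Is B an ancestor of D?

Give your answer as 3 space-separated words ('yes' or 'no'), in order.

Answer: yes no yes

Derivation:
After op 1 (branch): HEAD=main@A [dev=A main=A]
After op 2 (merge): HEAD=main@B [dev=A main=B]
After op 3 (commit): HEAD=main@C [dev=A main=C]
After op 4 (checkout): HEAD=dev@A [dev=A main=C]
After op 5 (branch): HEAD=dev@A [dev=A fix=A main=C]
After op 6 (reset): HEAD=dev@B [dev=B fix=A main=C]
After op 7 (commit): HEAD=dev@D [dev=D fix=A main=C]
ancestors(C) = {A,B,C}; B in? yes
ancestors(D) = {A,B,D}; C in? no
ancestors(D) = {A,B,D}; B in? yes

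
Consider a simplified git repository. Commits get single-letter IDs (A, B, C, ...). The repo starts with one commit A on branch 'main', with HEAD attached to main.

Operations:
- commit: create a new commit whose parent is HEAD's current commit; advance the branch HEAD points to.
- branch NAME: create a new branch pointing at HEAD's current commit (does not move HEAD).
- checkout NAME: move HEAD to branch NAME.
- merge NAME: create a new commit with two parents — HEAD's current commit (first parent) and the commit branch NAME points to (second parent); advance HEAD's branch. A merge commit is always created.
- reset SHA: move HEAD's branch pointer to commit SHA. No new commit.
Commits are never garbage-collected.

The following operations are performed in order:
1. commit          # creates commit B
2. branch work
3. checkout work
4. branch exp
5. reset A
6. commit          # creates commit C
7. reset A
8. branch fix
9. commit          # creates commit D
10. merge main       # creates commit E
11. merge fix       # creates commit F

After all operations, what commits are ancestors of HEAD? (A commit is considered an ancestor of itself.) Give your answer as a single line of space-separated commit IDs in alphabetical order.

Answer: A B D E F

Derivation:
After op 1 (commit): HEAD=main@B [main=B]
After op 2 (branch): HEAD=main@B [main=B work=B]
After op 3 (checkout): HEAD=work@B [main=B work=B]
After op 4 (branch): HEAD=work@B [exp=B main=B work=B]
After op 5 (reset): HEAD=work@A [exp=B main=B work=A]
After op 6 (commit): HEAD=work@C [exp=B main=B work=C]
After op 7 (reset): HEAD=work@A [exp=B main=B work=A]
After op 8 (branch): HEAD=work@A [exp=B fix=A main=B work=A]
After op 9 (commit): HEAD=work@D [exp=B fix=A main=B work=D]
After op 10 (merge): HEAD=work@E [exp=B fix=A main=B work=E]
After op 11 (merge): HEAD=work@F [exp=B fix=A main=B work=F]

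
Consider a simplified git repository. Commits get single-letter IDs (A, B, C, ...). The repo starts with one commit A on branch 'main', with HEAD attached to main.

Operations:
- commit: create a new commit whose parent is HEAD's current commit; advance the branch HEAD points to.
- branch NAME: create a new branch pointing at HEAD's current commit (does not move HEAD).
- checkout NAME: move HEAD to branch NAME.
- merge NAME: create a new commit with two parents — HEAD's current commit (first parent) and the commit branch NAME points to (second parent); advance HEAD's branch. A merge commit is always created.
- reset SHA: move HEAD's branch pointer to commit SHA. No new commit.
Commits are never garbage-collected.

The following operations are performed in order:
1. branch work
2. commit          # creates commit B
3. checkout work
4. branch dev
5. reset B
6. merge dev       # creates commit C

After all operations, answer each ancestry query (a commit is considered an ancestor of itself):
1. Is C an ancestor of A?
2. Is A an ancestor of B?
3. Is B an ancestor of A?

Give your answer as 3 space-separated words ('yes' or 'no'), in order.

After op 1 (branch): HEAD=main@A [main=A work=A]
After op 2 (commit): HEAD=main@B [main=B work=A]
After op 3 (checkout): HEAD=work@A [main=B work=A]
After op 4 (branch): HEAD=work@A [dev=A main=B work=A]
After op 5 (reset): HEAD=work@B [dev=A main=B work=B]
After op 6 (merge): HEAD=work@C [dev=A main=B work=C]
ancestors(A) = {A}; C in? no
ancestors(B) = {A,B}; A in? yes
ancestors(A) = {A}; B in? no

Answer: no yes no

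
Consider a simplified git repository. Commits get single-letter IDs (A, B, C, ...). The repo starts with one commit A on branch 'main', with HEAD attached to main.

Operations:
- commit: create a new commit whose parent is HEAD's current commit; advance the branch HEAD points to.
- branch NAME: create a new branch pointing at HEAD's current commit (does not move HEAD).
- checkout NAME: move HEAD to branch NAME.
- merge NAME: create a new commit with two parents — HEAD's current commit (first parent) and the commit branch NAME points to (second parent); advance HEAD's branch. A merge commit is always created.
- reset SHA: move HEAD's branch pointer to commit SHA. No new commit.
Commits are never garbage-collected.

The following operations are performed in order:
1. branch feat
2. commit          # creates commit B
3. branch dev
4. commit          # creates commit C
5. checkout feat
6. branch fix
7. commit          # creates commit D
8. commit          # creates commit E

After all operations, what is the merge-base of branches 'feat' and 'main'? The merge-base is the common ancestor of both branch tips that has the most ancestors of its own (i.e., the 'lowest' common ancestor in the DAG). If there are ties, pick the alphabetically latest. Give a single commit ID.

Answer: A

Derivation:
After op 1 (branch): HEAD=main@A [feat=A main=A]
After op 2 (commit): HEAD=main@B [feat=A main=B]
After op 3 (branch): HEAD=main@B [dev=B feat=A main=B]
After op 4 (commit): HEAD=main@C [dev=B feat=A main=C]
After op 5 (checkout): HEAD=feat@A [dev=B feat=A main=C]
After op 6 (branch): HEAD=feat@A [dev=B feat=A fix=A main=C]
After op 7 (commit): HEAD=feat@D [dev=B feat=D fix=A main=C]
After op 8 (commit): HEAD=feat@E [dev=B feat=E fix=A main=C]
ancestors(feat=E): ['A', 'D', 'E']
ancestors(main=C): ['A', 'B', 'C']
common: ['A']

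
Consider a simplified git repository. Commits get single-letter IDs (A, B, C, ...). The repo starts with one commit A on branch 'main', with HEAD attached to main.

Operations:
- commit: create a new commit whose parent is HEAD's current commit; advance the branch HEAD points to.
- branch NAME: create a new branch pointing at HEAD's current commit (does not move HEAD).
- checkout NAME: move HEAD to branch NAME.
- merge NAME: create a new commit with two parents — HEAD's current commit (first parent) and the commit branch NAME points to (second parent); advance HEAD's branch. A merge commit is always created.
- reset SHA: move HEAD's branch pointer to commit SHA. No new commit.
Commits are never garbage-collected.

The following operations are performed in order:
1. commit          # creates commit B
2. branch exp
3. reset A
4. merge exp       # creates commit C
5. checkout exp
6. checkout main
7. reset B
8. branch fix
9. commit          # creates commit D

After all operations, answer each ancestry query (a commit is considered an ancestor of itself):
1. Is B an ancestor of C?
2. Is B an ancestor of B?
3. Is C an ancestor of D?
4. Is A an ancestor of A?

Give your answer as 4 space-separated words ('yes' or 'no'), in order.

After op 1 (commit): HEAD=main@B [main=B]
After op 2 (branch): HEAD=main@B [exp=B main=B]
After op 3 (reset): HEAD=main@A [exp=B main=A]
After op 4 (merge): HEAD=main@C [exp=B main=C]
After op 5 (checkout): HEAD=exp@B [exp=B main=C]
After op 6 (checkout): HEAD=main@C [exp=B main=C]
After op 7 (reset): HEAD=main@B [exp=B main=B]
After op 8 (branch): HEAD=main@B [exp=B fix=B main=B]
After op 9 (commit): HEAD=main@D [exp=B fix=B main=D]
ancestors(C) = {A,B,C}; B in? yes
ancestors(B) = {A,B}; B in? yes
ancestors(D) = {A,B,D}; C in? no
ancestors(A) = {A}; A in? yes

Answer: yes yes no yes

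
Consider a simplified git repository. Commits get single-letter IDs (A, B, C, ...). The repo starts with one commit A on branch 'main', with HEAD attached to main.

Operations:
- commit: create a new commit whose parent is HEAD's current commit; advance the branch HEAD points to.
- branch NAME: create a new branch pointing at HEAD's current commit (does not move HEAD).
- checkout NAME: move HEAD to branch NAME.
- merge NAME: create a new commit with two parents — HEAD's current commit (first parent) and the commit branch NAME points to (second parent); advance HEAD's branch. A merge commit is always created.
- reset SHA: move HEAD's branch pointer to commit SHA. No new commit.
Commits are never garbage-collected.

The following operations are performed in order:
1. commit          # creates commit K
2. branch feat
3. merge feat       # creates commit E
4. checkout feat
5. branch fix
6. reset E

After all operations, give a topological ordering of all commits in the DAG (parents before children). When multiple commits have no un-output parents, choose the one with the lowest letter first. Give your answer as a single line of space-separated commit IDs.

Answer: A K E

Derivation:
After op 1 (commit): HEAD=main@K [main=K]
After op 2 (branch): HEAD=main@K [feat=K main=K]
After op 3 (merge): HEAD=main@E [feat=K main=E]
After op 4 (checkout): HEAD=feat@K [feat=K main=E]
After op 5 (branch): HEAD=feat@K [feat=K fix=K main=E]
After op 6 (reset): HEAD=feat@E [feat=E fix=K main=E]
commit A: parents=[]
commit E: parents=['K', 'K']
commit K: parents=['A']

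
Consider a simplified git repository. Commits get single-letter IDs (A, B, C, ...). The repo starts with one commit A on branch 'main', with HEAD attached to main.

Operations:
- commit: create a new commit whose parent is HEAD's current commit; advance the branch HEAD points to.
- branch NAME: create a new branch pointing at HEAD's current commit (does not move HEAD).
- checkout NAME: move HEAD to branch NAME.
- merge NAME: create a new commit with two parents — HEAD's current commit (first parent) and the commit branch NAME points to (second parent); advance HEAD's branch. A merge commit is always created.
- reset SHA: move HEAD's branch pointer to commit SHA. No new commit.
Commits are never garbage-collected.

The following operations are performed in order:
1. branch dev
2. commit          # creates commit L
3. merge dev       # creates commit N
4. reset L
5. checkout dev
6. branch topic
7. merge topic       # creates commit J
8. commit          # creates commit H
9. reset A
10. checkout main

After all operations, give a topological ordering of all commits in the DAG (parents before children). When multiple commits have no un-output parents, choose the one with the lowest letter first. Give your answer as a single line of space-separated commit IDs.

After op 1 (branch): HEAD=main@A [dev=A main=A]
After op 2 (commit): HEAD=main@L [dev=A main=L]
After op 3 (merge): HEAD=main@N [dev=A main=N]
After op 4 (reset): HEAD=main@L [dev=A main=L]
After op 5 (checkout): HEAD=dev@A [dev=A main=L]
After op 6 (branch): HEAD=dev@A [dev=A main=L topic=A]
After op 7 (merge): HEAD=dev@J [dev=J main=L topic=A]
After op 8 (commit): HEAD=dev@H [dev=H main=L topic=A]
After op 9 (reset): HEAD=dev@A [dev=A main=L topic=A]
After op 10 (checkout): HEAD=main@L [dev=A main=L topic=A]
commit A: parents=[]
commit H: parents=['J']
commit J: parents=['A', 'A']
commit L: parents=['A']
commit N: parents=['L', 'A']

Answer: A J H L N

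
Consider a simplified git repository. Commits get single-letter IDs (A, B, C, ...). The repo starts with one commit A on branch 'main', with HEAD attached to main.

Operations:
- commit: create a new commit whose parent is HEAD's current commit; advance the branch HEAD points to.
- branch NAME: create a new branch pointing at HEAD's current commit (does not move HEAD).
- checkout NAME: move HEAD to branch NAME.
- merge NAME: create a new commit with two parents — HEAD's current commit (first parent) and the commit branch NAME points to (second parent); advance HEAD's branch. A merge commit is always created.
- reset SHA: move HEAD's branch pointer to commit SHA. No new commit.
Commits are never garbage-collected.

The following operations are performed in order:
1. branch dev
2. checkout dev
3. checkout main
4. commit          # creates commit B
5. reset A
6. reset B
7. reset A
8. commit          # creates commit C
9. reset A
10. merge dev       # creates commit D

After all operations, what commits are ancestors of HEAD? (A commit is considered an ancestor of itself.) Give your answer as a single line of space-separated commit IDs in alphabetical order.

After op 1 (branch): HEAD=main@A [dev=A main=A]
After op 2 (checkout): HEAD=dev@A [dev=A main=A]
After op 3 (checkout): HEAD=main@A [dev=A main=A]
After op 4 (commit): HEAD=main@B [dev=A main=B]
After op 5 (reset): HEAD=main@A [dev=A main=A]
After op 6 (reset): HEAD=main@B [dev=A main=B]
After op 7 (reset): HEAD=main@A [dev=A main=A]
After op 8 (commit): HEAD=main@C [dev=A main=C]
After op 9 (reset): HEAD=main@A [dev=A main=A]
After op 10 (merge): HEAD=main@D [dev=A main=D]

Answer: A D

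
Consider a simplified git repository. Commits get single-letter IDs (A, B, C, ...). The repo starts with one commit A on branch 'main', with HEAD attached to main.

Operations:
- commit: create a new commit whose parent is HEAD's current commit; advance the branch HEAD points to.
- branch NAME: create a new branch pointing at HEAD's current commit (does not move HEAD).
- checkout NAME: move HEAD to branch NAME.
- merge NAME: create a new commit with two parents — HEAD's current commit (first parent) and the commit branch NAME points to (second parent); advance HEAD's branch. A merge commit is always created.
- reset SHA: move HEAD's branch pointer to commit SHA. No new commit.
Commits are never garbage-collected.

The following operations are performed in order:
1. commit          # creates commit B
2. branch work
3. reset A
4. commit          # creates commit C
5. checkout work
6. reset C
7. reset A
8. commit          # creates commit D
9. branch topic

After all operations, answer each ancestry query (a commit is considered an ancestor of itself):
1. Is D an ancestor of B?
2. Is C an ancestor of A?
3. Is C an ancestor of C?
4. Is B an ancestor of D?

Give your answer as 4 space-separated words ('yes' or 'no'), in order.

After op 1 (commit): HEAD=main@B [main=B]
After op 2 (branch): HEAD=main@B [main=B work=B]
After op 3 (reset): HEAD=main@A [main=A work=B]
After op 4 (commit): HEAD=main@C [main=C work=B]
After op 5 (checkout): HEAD=work@B [main=C work=B]
After op 6 (reset): HEAD=work@C [main=C work=C]
After op 7 (reset): HEAD=work@A [main=C work=A]
After op 8 (commit): HEAD=work@D [main=C work=D]
After op 9 (branch): HEAD=work@D [main=C topic=D work=D]
ancestors(B) = {A,B}; D in? no
ancestors(A) = {A}; C in? no
ancestors(C) = {A,C}; C in? yes
ancestors(D) = {A,D}; B in? no

Answer: no no yes no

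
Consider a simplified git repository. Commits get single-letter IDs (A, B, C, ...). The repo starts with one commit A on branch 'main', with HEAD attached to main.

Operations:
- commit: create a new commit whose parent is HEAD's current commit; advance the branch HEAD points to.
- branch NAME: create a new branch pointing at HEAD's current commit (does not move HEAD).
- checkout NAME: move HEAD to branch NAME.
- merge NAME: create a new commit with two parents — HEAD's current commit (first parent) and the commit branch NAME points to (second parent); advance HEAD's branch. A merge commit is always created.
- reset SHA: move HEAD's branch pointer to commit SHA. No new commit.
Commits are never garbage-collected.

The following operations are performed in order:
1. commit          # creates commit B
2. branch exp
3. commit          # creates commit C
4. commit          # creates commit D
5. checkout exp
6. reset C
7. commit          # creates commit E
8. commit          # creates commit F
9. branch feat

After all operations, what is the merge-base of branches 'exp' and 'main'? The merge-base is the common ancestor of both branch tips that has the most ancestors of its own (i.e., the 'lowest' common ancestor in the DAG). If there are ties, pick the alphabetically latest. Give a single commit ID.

Answer: C

Derivation:
After op 1 (commit): HEAD=main@B [main=B]
After op 2 (branch): HEAD=main@B [exp=B main=B]
After op 3 (commit): HEAD=main@C [exp=B main=C]
After op 4 (commit): HEAD=main@D [exp=B main=D]
After op 5 (checkout): HEAD=exp@B [exp=B main=D]
After op 6 (reset): HEAD=exp@C [exp=C main=D]
After op 7 (commit): HEAD=exp@E [exp=E main=D]
After op 8 (commit): HEAD=exp@F [exp=F main=D]
After op 9 (branch): HEAD=exp@F [exp=F feat=F main=D]
ancestors(exp=F): ['A', 'B', 'C', 'E', 'F']
ancestors(main=D): ['A', 'B', 'C', 'D']
common: ['A', 'B', 'C']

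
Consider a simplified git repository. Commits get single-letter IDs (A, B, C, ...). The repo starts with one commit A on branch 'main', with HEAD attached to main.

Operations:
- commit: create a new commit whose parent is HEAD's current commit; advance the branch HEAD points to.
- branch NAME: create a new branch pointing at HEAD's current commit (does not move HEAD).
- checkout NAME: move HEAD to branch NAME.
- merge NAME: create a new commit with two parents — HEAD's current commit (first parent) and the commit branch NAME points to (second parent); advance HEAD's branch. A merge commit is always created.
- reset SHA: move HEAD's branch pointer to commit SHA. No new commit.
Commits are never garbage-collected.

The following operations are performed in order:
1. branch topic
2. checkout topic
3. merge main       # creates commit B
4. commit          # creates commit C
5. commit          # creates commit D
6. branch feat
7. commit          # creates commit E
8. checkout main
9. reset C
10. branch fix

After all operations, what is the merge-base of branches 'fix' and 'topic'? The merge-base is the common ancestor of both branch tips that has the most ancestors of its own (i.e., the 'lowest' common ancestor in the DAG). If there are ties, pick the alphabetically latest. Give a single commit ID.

Answer: C

Derivation:
After op 1 (branch): HEAD=main@A [main=A topic=A]
After op 2 (checkout): HEAD=topic@A [main=A topic=A]
After op 3 (merge): HEAD=topic@B [main=A topic=B]
After op 4 (commit): HEAD=topic@C [main=A topic=C]
After op 5 (commit): HEAD=topic@D [main=A topic=D]
After op 6 (branch): HEAD=topic@D [feat=D main=A topic=D]
After op 7 (commit): HEAD=topic@E [feat=D main=A topic=E]
After op 8 (checkout): HEAD=main@A [feat=D main=A topic=E]
After op 9 (reset): HEAD=main@C [feat=D main=C topic=E]
After op 10 (branch): HEAD=main@C [feat=D fix=C main=C topic=E]
ancestors(fix=C): ['A', 'B', 'C']
ancestors(topic=E): ['A', 'B', 'C', 'D', 'E']
common: ['A', 'B', 'C']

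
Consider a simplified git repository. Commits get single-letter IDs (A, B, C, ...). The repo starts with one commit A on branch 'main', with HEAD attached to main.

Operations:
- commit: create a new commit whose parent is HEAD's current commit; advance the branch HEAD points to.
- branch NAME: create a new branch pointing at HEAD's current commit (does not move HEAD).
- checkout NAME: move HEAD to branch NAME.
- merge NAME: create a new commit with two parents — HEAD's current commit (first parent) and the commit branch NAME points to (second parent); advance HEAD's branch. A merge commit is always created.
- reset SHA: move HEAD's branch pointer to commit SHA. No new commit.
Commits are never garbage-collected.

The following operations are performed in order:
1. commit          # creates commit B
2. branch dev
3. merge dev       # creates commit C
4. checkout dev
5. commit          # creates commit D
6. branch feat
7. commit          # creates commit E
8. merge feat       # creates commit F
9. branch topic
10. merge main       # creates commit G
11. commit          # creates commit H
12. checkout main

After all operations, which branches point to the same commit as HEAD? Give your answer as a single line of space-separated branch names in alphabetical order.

Answer: main

Derivation:
After op 1 (commit): HEAD=main@B [main=B]
After op 2 (branch): HEAD=main@B [dev=B main=B]
After op 3 (merge): HEAD=main@C [dev=B main=C]
After op 4 (checkout): HEAD=dev@B [dev=B main=C]
After op 5 (commit): HEAD=dev@D [dev=D main=C]
After op 6 (branch): HEAD=dev@D [dev=D feat=D main=C]
After op 7 (commit): HEAD=dev@E [dev=E feat=D main=C]
After op 8 (merge): HEAD=dev@F [dev=F feat=D main=C]
After op 9 (branch): HEAD=dev@F [dev=F feat=D main=C topic=F]
After op 10 (merge): HEAD=dev@G [dev=G feat=D main=C topic=F]
After op 11 (commit): HEAD=dev@H [dev=H feat=D main=C topic=F]
After op 12 (checkout): HEAD=main@C [dev=H feat=D main=C topic=F]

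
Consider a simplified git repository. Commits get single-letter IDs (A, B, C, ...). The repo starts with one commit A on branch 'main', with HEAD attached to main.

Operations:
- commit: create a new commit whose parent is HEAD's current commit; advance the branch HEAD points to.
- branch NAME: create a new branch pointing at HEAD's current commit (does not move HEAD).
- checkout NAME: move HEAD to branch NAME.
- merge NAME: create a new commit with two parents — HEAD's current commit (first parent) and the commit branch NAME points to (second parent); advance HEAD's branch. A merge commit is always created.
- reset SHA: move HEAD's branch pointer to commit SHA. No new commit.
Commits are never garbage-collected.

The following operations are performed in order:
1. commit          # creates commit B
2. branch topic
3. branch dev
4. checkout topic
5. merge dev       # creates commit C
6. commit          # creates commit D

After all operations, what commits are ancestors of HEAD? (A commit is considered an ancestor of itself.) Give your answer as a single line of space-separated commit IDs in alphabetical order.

Answer: A B C D

Derivation:
After op 1 (commit): HEAD=main@B [main=B]
After op 2 (branch): HEAD=main@B [main=B topic=B]
After op 3 (branch): HEAD=main@B [dev=B main=B topic=B]
After op 4 (checkout): HEAD=topic@B [dev=B main=B topic=B]
After op 5 (merge): HEAD=topic@C [dev=B main=B topic=C]
After op 6 (commit): HEAD=topic@D [dev=B main=B topic=D]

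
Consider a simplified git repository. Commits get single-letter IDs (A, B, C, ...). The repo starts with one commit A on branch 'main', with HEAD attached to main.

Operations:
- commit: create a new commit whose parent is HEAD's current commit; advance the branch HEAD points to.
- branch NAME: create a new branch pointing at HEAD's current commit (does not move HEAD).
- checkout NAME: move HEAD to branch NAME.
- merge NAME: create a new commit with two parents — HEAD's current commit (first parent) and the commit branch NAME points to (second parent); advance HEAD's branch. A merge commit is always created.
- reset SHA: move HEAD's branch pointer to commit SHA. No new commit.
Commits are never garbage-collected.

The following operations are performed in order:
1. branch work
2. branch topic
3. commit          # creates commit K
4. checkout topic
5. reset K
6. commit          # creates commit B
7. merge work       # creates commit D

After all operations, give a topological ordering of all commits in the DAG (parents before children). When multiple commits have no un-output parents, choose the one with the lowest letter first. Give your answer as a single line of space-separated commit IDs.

After op 1 (branch): HEAD=main@A [main=A work=A]
After op 2 (branch): HEAD=main@A [main=A topic=A work=A]
After op 3 (commit): HEAD=main@K [main=K topic=A work=A]
After op 4 (checkout): HEAD=topic@A [main=K topic=A work=A]
After op 5 (reset): HEAD=topic@K [main=K topic=K work=A]
After op 6 (commit): HEAD=topic@B [main=K topic=B work=A]
After op 7 (merge): HEAD=topic@D [main=K topic=D work=A]
commit A: parents=[]
commit B: parents=['K']
commit D: parents=['B', 'A']
commit K: parents=['A']

Answer: A K B D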